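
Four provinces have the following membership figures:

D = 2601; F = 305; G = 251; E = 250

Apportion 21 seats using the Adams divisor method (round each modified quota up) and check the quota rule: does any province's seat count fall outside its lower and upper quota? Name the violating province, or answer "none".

Standard quotas: D 16.032, F 1.880, G 1.547, E 1.541.
Adams allocation: D 15, F 2, G 2, E 2.
D has quota 16.032 (lower 16, upper 17) but receives 15 — outside the quota interval.

D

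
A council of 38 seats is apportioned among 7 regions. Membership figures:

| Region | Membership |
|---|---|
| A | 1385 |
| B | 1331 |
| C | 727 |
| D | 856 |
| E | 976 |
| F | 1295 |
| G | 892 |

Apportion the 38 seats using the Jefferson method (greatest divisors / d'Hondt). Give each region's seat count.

Standard divisor 7462/38 ≈ 196.368; standard quotas: A 7.053, B 6.778, C 3.702, D 4.359, E 4.970, F 6.595, G 4.542.
Rounding down gives 7, 6, 3, 4, 4, 6, 4 = 34 seats, so the divisor must be adjusted.
With modified divisor 180: modified quotas A 7.694, B 7.394, C 4.039, D 4.756, E 5.422, F 7.194, G 4.956.
Rounding down: A 7, B 7, C 4, D 4, E 5, F 7, G 4 (total 38).

A 7, B 7, C 4, D 4, E 5, F 7, G 4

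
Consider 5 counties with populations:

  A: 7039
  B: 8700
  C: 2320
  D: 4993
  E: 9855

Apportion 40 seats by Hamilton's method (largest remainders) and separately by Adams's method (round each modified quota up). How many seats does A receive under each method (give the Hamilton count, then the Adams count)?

Hamilton: A 8, B 11, C 3, D 6, E 12.
Adams: A 9, B 10, C 3, D 6, E 12.
A gets 8 under Hamilton and 9 under Adams.

8 and 9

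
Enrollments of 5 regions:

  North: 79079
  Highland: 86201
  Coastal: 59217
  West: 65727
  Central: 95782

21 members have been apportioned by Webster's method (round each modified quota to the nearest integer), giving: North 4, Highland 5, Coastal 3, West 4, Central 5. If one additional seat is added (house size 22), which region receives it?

North

Priority for the next seat is population ÷ (current seats + 0.5).
Priorities: North 17573.111, Highland 15672.909, Coastal 16919.143, West 14606.000, Central 17414.909.
Highest priority: North.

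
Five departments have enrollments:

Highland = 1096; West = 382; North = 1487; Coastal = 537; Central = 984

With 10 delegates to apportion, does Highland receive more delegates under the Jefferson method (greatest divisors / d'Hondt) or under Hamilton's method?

Hamilton

Jefferson: Highland 2, West 1, North 4, Coastal 1, Central 2.
Hamilton: Highland 3, West 1, North 3, Coastal 1, Central 2.
Highland gets 2 under Jefferson and 3 under Hamilton.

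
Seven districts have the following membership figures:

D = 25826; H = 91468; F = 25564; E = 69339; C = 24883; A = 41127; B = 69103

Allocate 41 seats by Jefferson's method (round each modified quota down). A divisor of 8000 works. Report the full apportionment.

D 3, H 11, F 3, E 8, C 3, A 5, B 8

With modified divisor 8000: modified quotas D 3.228, H 11.434, F 3.196, E 8.667, C 3.110, A 5.141, B 8.638.
Rounding down: D 3, H 11, F 3, E 8, C 3, A 5, B 8 (total 41).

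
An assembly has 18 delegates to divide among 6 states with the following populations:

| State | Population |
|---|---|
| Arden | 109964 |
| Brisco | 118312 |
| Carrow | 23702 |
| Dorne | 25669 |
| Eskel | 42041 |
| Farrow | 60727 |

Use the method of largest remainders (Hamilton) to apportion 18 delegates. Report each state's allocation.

The standard divisor is 380415/18 ≈ 21134.167.
Standard quotas: Arden 5.2031, Brisco 5.5981, Carrow 1.1215, Dorne 1.2146, Eskel 1.9892, Farrow 2.8734.
Lower quotas: Arden 5, Brisco 5, Carrow 1, Dorne 1, Eskel 1, Farrow 2 (sum 15, leaving 3 seats).
Remainders in descending order: Eskel 0.9892, Farrow 0.8734, Brisco 0.5981, Dorne 0.2146, Arden 0.2031, Carrow 0.1215.
Largest remainders: Eskel, Farrow, Brisco receive the extra seats.

Arden: 5, Brisco: 6, Carrow: 1, Dorne: 1, Eskel: 2, Farrow: 3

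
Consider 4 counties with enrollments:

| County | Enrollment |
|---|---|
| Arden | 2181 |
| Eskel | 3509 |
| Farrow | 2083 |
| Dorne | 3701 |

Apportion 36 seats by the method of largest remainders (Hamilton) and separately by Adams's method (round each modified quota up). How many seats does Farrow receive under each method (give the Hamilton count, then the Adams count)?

Hamilton: Arden 7, Eskel 11, Farrow 6, Dorne 12.
Adams: Arden 7, Eskel 11, Farrow 7, Dorne 11.
Farrow gets 6 under Hamilton and 7 under Adams.

6 and 7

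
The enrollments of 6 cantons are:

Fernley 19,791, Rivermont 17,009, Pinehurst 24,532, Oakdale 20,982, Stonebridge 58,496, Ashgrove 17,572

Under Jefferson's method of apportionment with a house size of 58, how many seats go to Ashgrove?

6

Standard divisor 158382/58 ≈ 2730.724; standard quotas: Fernley 7.248, Rivermont 6.229, Pinehurst 8.984, Oakdale 7.684, Stonebridge 21.421, Ashgrove 6.435.
Rounding down gives 7, 6, 8, 7, 21, 6 = 55 seats, so the divisor must be adjusted.
With modified divisor 2600: modified quotas Fernley 7.612, Rivermont 6.542, Pinehurst 9.435, Oakdale 8.070, Stonebridge 22.498, Ashgrove 6.758.
Rounding down: Fernley 7, Rivermont 6, Pinehurst 9, Oakdale 8, Stonebridge 22, Ashgrove 6 (total 58).
Ashgrove receives 6.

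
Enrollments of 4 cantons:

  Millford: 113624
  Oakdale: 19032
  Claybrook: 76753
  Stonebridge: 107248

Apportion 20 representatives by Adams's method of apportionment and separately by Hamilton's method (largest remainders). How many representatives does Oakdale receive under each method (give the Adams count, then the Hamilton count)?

Adams: Millford 7, Oakdale 2, Claybrook 5, Stonebridge 6.
Hamilton: Millford 7, Oakdale 1, Claybrook 5, Stonebridge 7.
Oakdale gets 2 under Adams and 1 under Hamilton.

2 and 1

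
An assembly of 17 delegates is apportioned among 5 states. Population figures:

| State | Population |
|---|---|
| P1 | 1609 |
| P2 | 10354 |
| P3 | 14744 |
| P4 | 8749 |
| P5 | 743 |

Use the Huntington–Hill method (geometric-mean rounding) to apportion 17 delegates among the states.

With divisor 2295: modified quotas P1 0.701, P2 4.512, P3 6.424, P4 3.812, P5 0.324.
Geometric-mean thresholds: P1 (min 1), P2 √(4·5)=4.472, P3 √(6·7)=6.481, P4 √(3·4)=3.464, P5 (min 1).
Each quota rounded against its threshold gives P1 1, P2 5, P3 6, P4 4, P5 1 (total 17).

P1: 1, P2: 5, P3: 6, P4: 4, P5: 1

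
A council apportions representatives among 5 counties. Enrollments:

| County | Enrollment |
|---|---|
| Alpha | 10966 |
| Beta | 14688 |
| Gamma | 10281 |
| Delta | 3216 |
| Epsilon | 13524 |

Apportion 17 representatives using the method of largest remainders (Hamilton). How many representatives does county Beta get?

Standard divisor: 52675 ÷ 17 ≈ 3098.529.
Standard quotas: Alpha 3.5391, Beta 4.7403, Gamma 3.3180, Delta 1.0379, Epsilon 4.3647.
Lower quotas: Alpha 3, Beta 4, Gamma 3, Delta 1, Epsilon 4 (sum 15, leaving 2 seats).
Remainders in descending order: Beta 0.7403, Alpha 0.5391, Epsilon 0.3647, Gamma 0.3180, Delta 0.0379.
Largest remainders: Beta, Alpha receive the extra seats.
Beta receives 5.

5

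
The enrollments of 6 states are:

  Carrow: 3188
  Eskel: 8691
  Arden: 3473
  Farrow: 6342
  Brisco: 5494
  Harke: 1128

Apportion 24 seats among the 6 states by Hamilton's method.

Total 28316; standard divisor 28316/24 ≈ 1179.833.
Standard quotas: Carrow 2.7021, Eskel 7.3663, Arden 2.9436, Farrow 5.3753, Brisco 4.6566, Harke 0.9561.
Lower quotas: Carrow 2, Eskel 7, Arden 2, Farrow 5, Brisco 4, Harke 0 (sum 20, leaving 4 seats).
Remainders in descending order: Harke 0.9561, Arden 0.9436, Carrow 0.7021, Brisco 0.6566, Farrow 0.3753, Eskel 0.3663.
The surplus seats go to Harke, Arden, Carrow, Brisco.

Carrow=3, Eskel=7, Arden=3, Farrow=5, Brisco=5, Harke=1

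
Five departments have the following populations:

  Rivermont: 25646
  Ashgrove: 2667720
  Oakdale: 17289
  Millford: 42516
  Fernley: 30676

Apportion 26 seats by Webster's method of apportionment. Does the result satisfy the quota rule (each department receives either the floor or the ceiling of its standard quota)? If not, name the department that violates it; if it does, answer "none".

Ashgrove

Standard quotas: Rivermont 0.240, Ashgrove 24.915, Oakdale 0.161, Millford 0.397, Fernley 0.287.
Webster allocation: Rivermont 0, Ashgrove 26, Oakdale 0, Millford 0, Fernley 0.
Ashgrove has quota 24.915 (lower 24, upper 25) but receives 26 — outside the quota interval.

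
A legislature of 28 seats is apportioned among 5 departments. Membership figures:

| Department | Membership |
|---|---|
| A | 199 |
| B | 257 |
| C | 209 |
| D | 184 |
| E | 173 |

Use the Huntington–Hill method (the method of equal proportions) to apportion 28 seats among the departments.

A 5, B 7, C 6, D 5, E 5

With divisor 37: modified quotas A 5.378, B 6.946, C 5.649, D 4.973, E 4.676.
Geometric-mean thresholds: A √(5·6)=5.477, B √(6·7)=6.481, C √(5·6)=5.477, D √(4·5)=4.472, E √(4·5)=4.472.
Each quota rounded against its threshold gives A 5, B 7, C 6, D 5, E 5 (total 28).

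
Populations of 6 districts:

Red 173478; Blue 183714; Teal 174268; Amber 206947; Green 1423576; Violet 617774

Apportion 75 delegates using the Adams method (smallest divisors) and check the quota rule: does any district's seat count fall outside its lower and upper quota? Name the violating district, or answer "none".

Green

Standard quotas: Red 4.681, Blue 4.957, Teal 4.702, Amber 5.584, Green 38.409, Violet 16.668.
Adams allocation: Red 5, Blue 5, Teal 5, Amber 6, Green 37, Violet 17.
Green has quota 38.409 (lower 38, upper 39) but receives 37 — outside the quota interval.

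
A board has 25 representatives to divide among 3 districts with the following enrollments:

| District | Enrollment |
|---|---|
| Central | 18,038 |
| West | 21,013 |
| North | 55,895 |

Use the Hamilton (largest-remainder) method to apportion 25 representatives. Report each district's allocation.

Standard divisor: 94946 ÷ 25 ≈ 3797.84.
Standard quotas: Central 4.7495, West 5.5329, North 14.7176.
Lower quotas: Central 4, West 5, North 14 (sum 23, leaving 2 seats).
Remainders in descending order: Central 0.7495, North 0.7176, West 0.5329.
The surplus seats go to Central, North.

Central: 5, West: 5, North: 15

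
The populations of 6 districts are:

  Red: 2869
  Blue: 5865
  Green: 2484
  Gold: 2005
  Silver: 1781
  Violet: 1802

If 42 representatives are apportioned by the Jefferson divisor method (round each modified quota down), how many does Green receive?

6

Standard divisor 16806/42 ≈ 400.143; standard quotas: Red 7.170, Blue 14.657, Green 6.208, Gold 5.011, Silver 4.451, Violet 4.503.
Rounding down gives 7, 14, 6, 5, 4, 4 = 40 seats, so the divisor must be adjusted.
With modified divisor 363: modified quotas Red 7.904, Blue 16.157, Green 6.843, Gold 5.523, Silver 4.906, Violet 4.964.
Rounding down: Red 7, Blue 16, Green 6, Gold 5, Silver 4, Violet 4 (total 42).
Green receives 6.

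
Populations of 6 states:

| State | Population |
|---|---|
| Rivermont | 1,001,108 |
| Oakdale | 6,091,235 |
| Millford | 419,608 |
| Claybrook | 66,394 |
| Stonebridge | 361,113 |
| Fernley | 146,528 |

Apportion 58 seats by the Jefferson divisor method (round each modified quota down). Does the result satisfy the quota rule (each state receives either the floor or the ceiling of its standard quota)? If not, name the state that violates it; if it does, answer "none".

Oakdale

Standard quotas: Rivermont 7.181, Oakdale 43.692, Millford 3.010, Claybrook 0.476, Stonebridge 2.590, Fernley 1.051.
Jefferson allocation: Rivermont 7, Oakdale 45, Millford 3, Claybrook 0, Stonebridge 2, Fernley 1.
Oakdale has quota 43.692 (lower 43, upper 44) but receives 45 — outside the quota interval.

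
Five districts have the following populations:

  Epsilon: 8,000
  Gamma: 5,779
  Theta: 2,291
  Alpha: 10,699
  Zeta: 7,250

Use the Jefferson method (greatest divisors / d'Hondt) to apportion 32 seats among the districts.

Standard divisor 34019/32 ≈ 1063.094; standard quotas: Epsilon 7.525, Gamma 5.436, Theta 2.155, Alpha 10.064, Zeta 6.820.
Rounding down gives 7, 5, 2, 10, 6 = 30 seats, so the divisor must be adjusted.
With modified divisor 990: modified quotas Epsilon 8.081, Gamma 5.837, Theta 2.314, Alpha 10.807, Zeta 7.323.
Rounding down: Epsilon 8, Gamma 5, Theta 2, Alpha 10, Zeta 7 (total 32).

Epsilon=8, Gamma=5, Theta=2, Alpha=10, Zeta=7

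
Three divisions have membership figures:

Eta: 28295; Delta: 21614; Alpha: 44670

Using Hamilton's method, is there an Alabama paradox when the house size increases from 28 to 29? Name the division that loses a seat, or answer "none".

Delta

At 28 seats: Eta 8, Delta 7, Alpha 13.
At 29 seats: Eta 9, Delta 6, Alpha 14.
Delta drops from 7 to 6.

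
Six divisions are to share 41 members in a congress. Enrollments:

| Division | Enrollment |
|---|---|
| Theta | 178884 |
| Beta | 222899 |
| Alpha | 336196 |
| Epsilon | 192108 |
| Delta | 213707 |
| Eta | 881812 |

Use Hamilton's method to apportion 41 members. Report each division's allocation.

The standard divisor is 2025606/41 ≈ 49405.024.
Standard quotas: Theta 3.6208, Beta 4.5117, Alpha 6.8049, Epsilon 3.8884, Delta 4.3256, Eta 17.8486.
Lower quotas: Theta 3, Beta 4, Alpha 6, Epsilon 3, Delta 4, Eta 17 (sum 37, leaving 4 seats).
Remainders in descending order: Epsilon 0.8884, Eta 0.8486, Alpha 0.8049, Theta 0.6208, Beta 0.5117, Delta 0.3256.
The surplus seats go to Epsilon, Eta, Alpha, Theta.

Theta=4, Beta=4, Alpha=7, Epsilon=4, Delta=4, Eta=18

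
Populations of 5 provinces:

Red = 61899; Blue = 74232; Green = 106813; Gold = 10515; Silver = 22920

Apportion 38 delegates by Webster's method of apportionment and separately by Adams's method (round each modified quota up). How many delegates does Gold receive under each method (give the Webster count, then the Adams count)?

Webster: Red 9, Blue 10, Green 15, Gold 1, Silver 3.
Adams: Red 9, Blue 10, Green 14, Gold 2, Silver 3.
Gold gets 1 under Webster and 2 under Adams.

1 and 2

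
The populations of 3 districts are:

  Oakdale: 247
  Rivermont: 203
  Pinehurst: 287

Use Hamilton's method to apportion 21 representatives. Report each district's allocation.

The standard divisor is 737/21 ≈ 35.095.
Standard quotas: Oakdale 7.038, Rivermont 5.784, Pinehurst 8.178.
Lower quotas: Oakdale 7, Rivermont 5, Pinehurst 8 (sum 20, leaving 1 seat).
Remainders in descending order: Rivermont 0.784, Pinehurst 0.178, Oakdale 0.038.
Largest remainder: Rivermont receives the extra seat.

Oakdale 7, Rivermont 6, Pinehurst 8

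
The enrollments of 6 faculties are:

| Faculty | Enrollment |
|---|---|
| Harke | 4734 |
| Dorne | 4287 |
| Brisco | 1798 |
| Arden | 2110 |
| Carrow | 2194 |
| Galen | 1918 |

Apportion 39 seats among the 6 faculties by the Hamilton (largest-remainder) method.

Total 17041; standard divisor 17041/39 ≈ 436.949.
Standard quotas: Harke 10.834, Dorne 9.811, Brisco 4.115, Arden 4.829, Carrow 5.021, Galen 4.390.
Lower quotas: Harke 10, Dorne 9, Brisco 4, Arden 4, Carrow 5, Galen 4 (sum 36, leaving 3 seats).
Remainders in descending order: Harke 0.834, Arden 0.829, Dorne 0.811, Galen 0.390, Brisco 0.115, Carrow 0.021.
Largest remainders: Harke, Arden, Dorne receive the extra seats.

Harke: 11, Dorne: 10, Brisco: 4, Arden: 5, Carrow: 5, Galen: 4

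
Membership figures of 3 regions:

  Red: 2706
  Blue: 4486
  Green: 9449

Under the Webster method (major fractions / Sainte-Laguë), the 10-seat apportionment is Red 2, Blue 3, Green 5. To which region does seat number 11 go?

Priority for the next seat is population ÷ (current seats + 0.5).
Priorities: Red 1082.400, Blue 1281.714, Green 1718.000.
Highest priority: Green.

Green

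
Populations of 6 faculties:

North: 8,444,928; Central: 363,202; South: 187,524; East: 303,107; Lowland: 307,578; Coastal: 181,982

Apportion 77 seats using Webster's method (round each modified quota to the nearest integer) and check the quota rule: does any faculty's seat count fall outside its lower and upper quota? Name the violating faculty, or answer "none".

North

Standard quotas: North 66.432, Central 2.857, South 1.475, East 2.384, Lowland 2.420, Coastal 1.432.
Webster allocation: North 68, Central 3, South 1, East 2, Lowland 2, Coastal 1.
North has quota 66.432 (lower 66, upper 67) but receives 68 — outside the quota interval.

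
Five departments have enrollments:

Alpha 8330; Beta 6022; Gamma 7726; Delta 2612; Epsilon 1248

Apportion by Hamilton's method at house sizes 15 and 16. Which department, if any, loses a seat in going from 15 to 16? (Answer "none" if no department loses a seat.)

Delta

At 15 seats: Alpha 5, Beta 3, Gamma 4, Delta 2, Epsilon 1.
At 16 seats: Alpha 5, Beta 4, Gamma 5, Delta 1, Epsilon 1.
Delta drops from 2 to 1.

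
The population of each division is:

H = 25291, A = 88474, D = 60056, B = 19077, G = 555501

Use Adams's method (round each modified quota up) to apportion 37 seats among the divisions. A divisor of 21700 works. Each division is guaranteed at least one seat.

H 2, A 5, D 3, B 1, G 26

With modified divisor 21700: modified quotas H 1.165, A 4.077, D 2.768, B 0.879, G 25.599.
Rounding up: H 2, A 5, D 3, B 1, G 26 (total 37).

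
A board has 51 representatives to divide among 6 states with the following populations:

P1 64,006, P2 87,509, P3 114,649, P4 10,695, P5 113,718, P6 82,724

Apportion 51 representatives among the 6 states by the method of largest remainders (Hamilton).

Total 473301; standard divisor 473301/51 ≈ 9280.412.
Standard quotas: P1 6.8969, P2 9.4294, P3 12.3539, P4 1.1524, P5 12.2536, P6 8.9138.
Lower quotas: P1 6, P2 9, P3 12, P4 1, P5 12, P6 8 (sum 48, leaving 3 seats).
Remainders in descending order: P6 0.9138, P1 0.8969, P2 0.4294, P3 0.3539, P5 0.2536, P4 0.1524.
The surplus seats go to P6, P1, P2.

P1 7; P2 10; P3 12; P4 1; P5 12; P6 9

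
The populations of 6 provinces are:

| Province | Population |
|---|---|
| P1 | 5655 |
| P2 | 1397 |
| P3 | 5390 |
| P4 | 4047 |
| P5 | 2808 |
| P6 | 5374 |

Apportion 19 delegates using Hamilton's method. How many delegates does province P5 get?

Standard divisor: 24671 ÷ 19 ≈ 1298.474.
Standard quotas: P1 4.3551, P2 1.0759, P3 4.1510, P4 3.1167, P5 2.1625, P6 4.1387.
Lower quotas: P1 4, P2 1, P3 4, P4 3, P5 2, P6 4 (sum 18, leaving 1 seat).
Remainders in descending order: P1 0.3551, P5 0.1625, P3 0.1510, P6 0.1387, P4 0.1167, P2 0.0759.
The surplus seat goes to P1.
P5 receives 2.

2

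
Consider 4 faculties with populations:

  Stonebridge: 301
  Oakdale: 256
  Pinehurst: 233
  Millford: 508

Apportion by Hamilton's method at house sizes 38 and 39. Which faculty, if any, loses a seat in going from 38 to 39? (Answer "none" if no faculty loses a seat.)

none

At 38 seats: Stonebridge 9, Oakdale 7, Pinehurst 7, Millford 15.
At 39 seats: Stonebridge 9, Oakdale 8, Pinehurst 7, Millford 15.
No faculty's allocation decreased.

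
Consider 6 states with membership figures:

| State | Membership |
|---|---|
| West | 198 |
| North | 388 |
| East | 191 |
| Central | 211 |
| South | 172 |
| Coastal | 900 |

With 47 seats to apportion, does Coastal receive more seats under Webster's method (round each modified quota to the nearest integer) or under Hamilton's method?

Webster: West 5, North 9, East 4, Central 5, South 4, Coastal 20.
Hamilton: West 4, North 9, East 4, Central 5, South 4, Coastal 21.
Coastal gets 20 under Webster and 21 under Hamilton.

Hamilton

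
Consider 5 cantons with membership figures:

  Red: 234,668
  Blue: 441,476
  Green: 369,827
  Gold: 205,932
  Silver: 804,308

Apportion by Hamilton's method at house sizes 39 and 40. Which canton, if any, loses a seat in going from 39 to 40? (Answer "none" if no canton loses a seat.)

Red

At 39 seats: Red 5, Blue 8, Green 7, Gold 4, Silver 15.
At 40 seats: Red 4, Blue 9, Green 7, Gold 4, Silver 16.
Red drops from 5 to 4.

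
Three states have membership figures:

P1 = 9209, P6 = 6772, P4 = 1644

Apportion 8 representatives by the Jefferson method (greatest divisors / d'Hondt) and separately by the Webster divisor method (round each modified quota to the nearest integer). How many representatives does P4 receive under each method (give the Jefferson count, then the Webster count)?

Jefferson: P1 5, P6 3, P4 0.
Webster: P1 4, P6 3, P4 1.
P4 gets 0 under Jefferson and 1 under Webster.

0 and 1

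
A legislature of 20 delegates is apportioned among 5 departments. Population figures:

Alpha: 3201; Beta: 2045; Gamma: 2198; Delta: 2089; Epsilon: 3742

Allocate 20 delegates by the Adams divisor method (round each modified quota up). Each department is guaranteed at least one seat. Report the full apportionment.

Standard divisor 13275/20 ≈ 663.75; standard quotas: Alpha 4.823, Beta 3.081, Gamma 3.311, Delta 3.147, Epsilon 5.638.
Rounding up gives 5, 4, 4, 4, 6 = 23 seats, so the divisor must be adjusted.
With modified divisor 740: modified quotas Alpha 4.326, Beta 2.764, Gamma 2.970, Delta 2.823, Epsilon 5.057.
Rounding up: Alpha 5, Beta 3, Gamma 3, Delta 3, Epsilon 6 (total 20).

Alpha 5; Beta 3; Gamma 3; Delta 3; Epsilon 6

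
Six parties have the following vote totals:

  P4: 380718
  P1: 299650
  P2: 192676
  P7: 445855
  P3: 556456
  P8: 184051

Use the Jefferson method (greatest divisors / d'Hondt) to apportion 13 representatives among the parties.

Standard divisor 2059406/13 ≈ 158415.846; standard quotas: P4 2.403, P1 1.892, P2 1.216, P7 2.814, P3 3.513, P8 1.162.
Rounding down gives 2, 1, 1, 2, 3, 1 = 10 seats, so the divisor must be adjusted.
With modified divisor 133000: modified quotas P4 2.863, P1 2.253, P2 1.449, P7 3.352, P3 4.184, P8 1.384.
Rounding down: P4 2, P1 2, P2 1, P7 3, P3 4, P8 1 (total 13).

P4 2, P1 2, P2 1, P7 3, P3 4, P8 1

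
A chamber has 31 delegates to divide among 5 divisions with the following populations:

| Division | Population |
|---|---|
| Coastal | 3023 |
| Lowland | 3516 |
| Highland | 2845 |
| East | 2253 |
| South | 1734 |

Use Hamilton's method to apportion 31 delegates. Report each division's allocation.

Total 13371; standard divisor 13371/31 ≈ 431.323.
Standard quotas: Coastal 7.009, Lowland 8.152, Highland 6.596, East 5.223, South 4.020.
Lower quotas: Coastal 7, Lowland 8, Highland 6, East 5, South 4 (sum 30, leaving 1 seat).
Remainders in descending order: Highland 0.596, East 0.223, Lowland 0.152, South 0.020, Coastal 0.009.
The surplus seat goes to Highland.

Coastal: 7; Lowland: 8; Highland: 7; East: 5; South: 4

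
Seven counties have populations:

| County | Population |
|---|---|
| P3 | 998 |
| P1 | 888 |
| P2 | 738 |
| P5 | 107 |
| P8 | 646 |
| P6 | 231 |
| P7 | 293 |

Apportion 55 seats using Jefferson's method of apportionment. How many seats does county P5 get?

Standard divisor 3901/55 ≈ 70.927; standard quotas: P3 14.071, P1 12.520, P2 10.405, P5 1.509, P8 9.108, P6 3.257, P7 4.131.
Rounding down gives 14, 12, 10, 1, 9, 3, 4 = 53 seats, so the divisor must be adjusted.
With modified divisor 66.8: modified quotas P3 14.940, P1 13.293, P2 11.048, P5 1.602, P8 9.671, P6 3.458, P7 4.386.
Rounding down: P3 14, P1 13, P2 11, P5 1, P8 9, P6 3, P7 4 (total 55).
P5 receives 1.

1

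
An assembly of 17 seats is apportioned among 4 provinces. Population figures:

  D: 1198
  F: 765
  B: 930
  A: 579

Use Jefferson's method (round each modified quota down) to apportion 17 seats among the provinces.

D: 6, F: 4, B: 4, A: 3

Standard divisor 3472/17 ≈ 204.235; standard quotas: D 5.866, F 3.746, B 4.554, A 2.835.
Rounding down gives 5, 3, 4, 2 = 14 seats, so the divisor must be adjusted.
With modified divisor 190: modified quotas D 6.305, F 4.026, B 4.895, A 3.047.
Rounding down: D 6, F 4, B 4, A 3 (total 17).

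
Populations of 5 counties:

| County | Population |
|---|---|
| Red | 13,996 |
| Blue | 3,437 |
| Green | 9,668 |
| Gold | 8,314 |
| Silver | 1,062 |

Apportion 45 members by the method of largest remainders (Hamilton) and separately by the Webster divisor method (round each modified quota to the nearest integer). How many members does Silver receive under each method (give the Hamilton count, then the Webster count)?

Hamilton: Red 17, Blue 4, Green 12, Gold 10, Silver 2.
Webster: Red 18, Blue 4, Green 12, Gold 10, Silver 1.
Silver gets 2 under Hamilton and 1 under Webster.

2 and 1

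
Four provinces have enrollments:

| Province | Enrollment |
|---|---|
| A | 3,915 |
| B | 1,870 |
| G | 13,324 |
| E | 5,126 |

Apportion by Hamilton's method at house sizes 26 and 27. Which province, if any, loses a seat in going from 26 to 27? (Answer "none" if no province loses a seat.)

At 26 seats: A 4, B 2, G 14, E 6.
At 27 seats: A 4, B 2, G 15, E 6.
No province's allocation decreased.

none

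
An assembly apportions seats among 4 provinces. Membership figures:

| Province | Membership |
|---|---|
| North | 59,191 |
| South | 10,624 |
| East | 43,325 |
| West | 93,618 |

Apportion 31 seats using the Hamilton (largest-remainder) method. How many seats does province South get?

2

The standard divisor is 206758/31 ≈ 6669.613.
Standard quotas: North 8.8747, South 1.5929, East 6.4959, West 14.0365.
Lower quotas: North 8, South 1, East 6, West 14 (sum 29, leaving 2 seats).
Remainders in descending order: North 0.8747, South 0.5929, East 0.4959, West 0.0365.
The surplus seats go to North, South.
South receives 2.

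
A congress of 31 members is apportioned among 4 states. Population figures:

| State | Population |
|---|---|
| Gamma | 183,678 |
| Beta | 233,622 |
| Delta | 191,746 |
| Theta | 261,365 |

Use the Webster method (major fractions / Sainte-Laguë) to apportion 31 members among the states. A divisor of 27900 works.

With modified divisor 27900: modified quotas Gamma 6.583, Beta 8.374, Delta 6.873, Theta 9.368.
Rounding to the nearest integer: Gamma 7, Beta 8, Delta 7, Theta 9 (total 31).

Gamma 7; Beta 8; Delta 7; Theta 9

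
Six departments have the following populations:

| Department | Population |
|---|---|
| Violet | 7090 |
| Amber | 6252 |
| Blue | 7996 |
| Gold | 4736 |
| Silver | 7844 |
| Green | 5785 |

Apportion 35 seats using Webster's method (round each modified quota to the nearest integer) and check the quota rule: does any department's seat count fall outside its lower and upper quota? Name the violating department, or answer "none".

Standard quotas: Violet 6.250, Amber 5.511, Blue 7.049, Gold 4.175, Silver 6.915, Green 5.100.
Webster allocation: Violet 6, Amber 6, Blue 7, Gold 4, Silver 7, Green 5.
Every allocation lies between the lower and upper quota.

none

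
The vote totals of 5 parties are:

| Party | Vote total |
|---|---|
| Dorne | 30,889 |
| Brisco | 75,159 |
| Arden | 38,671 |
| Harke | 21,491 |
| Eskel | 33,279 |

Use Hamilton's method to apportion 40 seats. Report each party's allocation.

Dorne 6, Brisco 15, Arden 8, Harke 4, Eskel 7

Standard divisor: 199489 ÷ 40 ≈ 4987.225.
Standard quotas: Dorne 6.1936, Brisco 15.0703, Arden 7.7540, Harke 4.3092, Eskel 6.6728.
Lower quotas: Dorne 6, Brisco 15, Arden 7, Harke 4, Eskel 6 (sum 38, leaving 2 seats).
Remainders in descending order: Arden 0.7540, Eskel 0.6728, Harke 0.3092, Dorne 0.1936, Brisco 0.0703.
The surplus seats go to Arden, Eskel.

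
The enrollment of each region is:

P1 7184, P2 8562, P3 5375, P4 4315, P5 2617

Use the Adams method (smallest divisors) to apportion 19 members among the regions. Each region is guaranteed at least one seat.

Standard divisor 28053/19 ≈ 1476.474; standard quotas: P1 4.866, P2 5.799, P3 3.640, P4 2.923, P5 1.772.
Rounding up gives 5, 6, 4, 3, 2 = 20 seats, so the divisor must be adjusted.
With modified divisor 1750: modified quotas P1 4.105, P2 4.893, P3 3.071, P4 2.466, P5 1.495.
Rounding up: P1 5, P2 5, P3 4, P4 3, P5 2 (total 19).

P1 5; P2 5; P3 4; P4 3; P5 2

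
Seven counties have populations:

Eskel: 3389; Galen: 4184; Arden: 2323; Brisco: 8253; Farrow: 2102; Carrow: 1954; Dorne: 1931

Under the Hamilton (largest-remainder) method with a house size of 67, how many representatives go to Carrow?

Standard divisor: 24136 ÷ 67 ≈ 360.239.
Standard quotas: Eskel 9.4076, Galen 11.6145, Arden 6.4485, Brisco 22.9098, Farrow 5.8350, Carrow 5.4242, Dorne 5.3603.
Lower quotas: Eskel 9, Galen 11, Arden 6, Brisco 22, Farrow 5, Carrow 5, Dorne 5 (sum 63, leaving 4 seats).
Remainders in descending order: Brisco 0.9098, Farrow 0.8350, Galen 0.6145, Arden 0.4485, Carrow 0.4242, Eskel 0.4076, Dorne 0.3603.
Largest remainders: Brisco, Farrow, Galen, Arden receive the extra seats.
Carrow receives 5.

5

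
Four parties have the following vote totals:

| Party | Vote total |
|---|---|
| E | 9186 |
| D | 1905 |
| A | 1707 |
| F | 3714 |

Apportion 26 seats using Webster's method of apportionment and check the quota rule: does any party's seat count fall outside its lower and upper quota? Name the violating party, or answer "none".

Standard quotas: E 14.464, D 3.000, A 2.688, F 5.848.
Webster allocation: E 14, D 3, A 3, F 6.
Every allocation lies between the lower and upper quota.

none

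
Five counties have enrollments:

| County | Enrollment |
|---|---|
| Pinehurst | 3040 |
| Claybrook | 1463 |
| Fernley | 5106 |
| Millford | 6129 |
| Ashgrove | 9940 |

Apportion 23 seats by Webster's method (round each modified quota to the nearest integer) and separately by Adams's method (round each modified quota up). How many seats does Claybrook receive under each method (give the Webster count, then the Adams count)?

1 and 2

Webster: Pinehurst 3, Claybrook 1, Fernley 5, Millford 5, Ashgrove 9.
Adams: Pinehurst 3, Claybrook 2, Fernley 5, Millford 5, Ashgrove 8.
Claybrook gets 1 under Webster and 2 under Adams.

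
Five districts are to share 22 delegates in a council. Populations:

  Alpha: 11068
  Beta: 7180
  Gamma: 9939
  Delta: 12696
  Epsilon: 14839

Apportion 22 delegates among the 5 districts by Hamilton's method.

Alpha=4, Beta=3, Gamma=4, Delta=5, Epsilon=6

Standard divisor: 55722 ÷ 22 ≈ 2532.818.
Standard quotas: Alpha 4.3698, Beta 2.8348, Gamma 3.9241, Delta 5.0126, Epsilon 5.8587.
Lower quotas: Alpha 4, Beta 2, Gamma 3, Delta 5, Epsilon 5 (sum 19, leaving 3 seats).
Remainders in descending order: Gamma 0.9241, Epsilon 0.8587, Beta 0.8348, Alpha 0.3698, Delta 0.0126.
Largest remainders: Gamma, Epsilon, Beta receive the extra seats.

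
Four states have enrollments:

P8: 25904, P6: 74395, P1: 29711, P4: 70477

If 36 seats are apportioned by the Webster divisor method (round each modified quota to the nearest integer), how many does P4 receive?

13

Standard divisor 200487/36 ≈ 5569.083; standard quotas: P8 4.651, P6 13.359, P1 5.335, P4 12.655.
Rounding to the nearest integer gives P8 5, P6 13, P1 5, P4 13 — total 36, matching the house size, so no adjustment is needed.
P4 receives 13.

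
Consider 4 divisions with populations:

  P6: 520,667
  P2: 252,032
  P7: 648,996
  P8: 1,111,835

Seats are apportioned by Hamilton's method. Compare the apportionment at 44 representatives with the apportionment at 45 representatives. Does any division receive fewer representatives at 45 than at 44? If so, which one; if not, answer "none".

P2

At 44 seats: P6 9, P2 5, P7 11, P8 19.
At 45 seats: P6 9, P2 4, P7 12, P8 20.
P2 drops from 5 to 4.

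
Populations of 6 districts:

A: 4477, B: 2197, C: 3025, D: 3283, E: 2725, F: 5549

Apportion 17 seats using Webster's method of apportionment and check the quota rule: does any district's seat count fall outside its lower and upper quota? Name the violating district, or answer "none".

none

Standard quotas: A 3.581, B 1.757, C 2.419, D 2.626, E 2.179, F 4.438.
Webster allocation: A 4, B 2, C 2, D 3, E 2, F 4.
Every allocation lies between the lower and upper quota.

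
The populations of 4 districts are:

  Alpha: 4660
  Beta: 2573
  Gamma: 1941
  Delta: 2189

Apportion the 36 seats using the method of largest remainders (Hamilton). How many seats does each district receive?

Alpha: 15; Beta: 8; Gamma: 6; Delta: 7

The standard divisor is 11363/36 ≈ 315.639.
Standard quotas: Alpha 14.764, Beta 8.152, Gamma 6.149, Delta 6.935.
Lower quotas: Alpha 14, Beta 8, Gamma 6, Delta 6 (sum 34, leaving 2 seats).
Remainders in descending order: Delta 0.935, Alpha 0.764, Beta 0.152, Gamma 0.149.
The surplus seats go to Delta, Alpha.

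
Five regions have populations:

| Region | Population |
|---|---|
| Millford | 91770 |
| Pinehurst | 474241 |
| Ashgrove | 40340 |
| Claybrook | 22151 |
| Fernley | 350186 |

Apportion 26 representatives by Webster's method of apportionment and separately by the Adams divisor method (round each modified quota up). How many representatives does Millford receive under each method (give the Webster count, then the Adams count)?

2 and 3

Webster: Millford 2, Pinehurst 13, Ashgrove 1, Claybrook 1, Fernley 9.
Adams: Millford 3, Pinehurst 12, Ashgrove 1, Claybrook 1, Fernley 9.
Millford gets 2 under Webster and 3 under Adams.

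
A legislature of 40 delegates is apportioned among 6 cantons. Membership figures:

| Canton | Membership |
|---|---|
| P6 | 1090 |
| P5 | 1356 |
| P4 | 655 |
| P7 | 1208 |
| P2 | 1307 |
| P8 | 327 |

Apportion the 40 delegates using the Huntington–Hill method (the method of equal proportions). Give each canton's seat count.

P6: 7, P5: 9, P4: 5, P7: 8, P2: 9, P8: 2

With divisor 146: modified quotas P6 7.466, P5 9.288, P4 4.486, P7 8.274, P2 8.952, P8 2.240.
Geometric-mean thresholds: P6 √(7·8)=7.483, P5 √(9·10)=9.487, P4 √(4·5)=4.472, P7 √(8·9)=8.485, P2 √(8·9)=8.485, P8 √(2·3)=2.449.
Each quota rounded against its threshold gives P6 7, P5 9, P4 5, P7 8, P2 9, P8 2 (total 40).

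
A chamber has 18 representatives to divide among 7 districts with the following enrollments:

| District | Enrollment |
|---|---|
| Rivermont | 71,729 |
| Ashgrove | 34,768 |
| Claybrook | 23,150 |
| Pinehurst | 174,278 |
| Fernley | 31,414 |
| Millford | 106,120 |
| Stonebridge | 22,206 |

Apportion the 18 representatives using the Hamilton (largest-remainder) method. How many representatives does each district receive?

Rivermont: 3; Ashgrove: 1; Claybrook: 1; Pinehurst: 7; Fernley: 1; Millford: 4; Stonebridge: 1

Total 463665; standard divisor 463665/18 ≈ 25759.167.
Standard quotas: Rivermont 2.7846, Ashgrove 1.3497, Claybrook 0.8987, Pinehurst 6.7657, Fernley 1.2195, Millford 4.1197, Stonebridge 0.8621.
Lower quotas: Rivermont 2, Ashgrove 1, Claybrook 0, Pinehurst 6, Fernley 1, Millford 4, Stonebridge 0 (sum 14, leaving 4 seats).
Remainders in descending order: Claybrook 0.8987, Stonebridge 0.8621, Rivermont 0.7846, Pinehurst 0.7657, Ashgrove 0.3497, Fernley 0.2195, Millford 0.1197.
Largest remainders: Claybrook, Stonebridge, Rivermont, Pinehurst receive the extra seats.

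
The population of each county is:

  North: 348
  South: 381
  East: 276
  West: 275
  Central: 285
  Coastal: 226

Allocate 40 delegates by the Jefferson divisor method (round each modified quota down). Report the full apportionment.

North 8, South 9, East 6, West 6, Central 6, Coastal 5

Standard divisor 1791/40 ≈ 44.775; standard quotas: North 7.772, South 8.509, East 6.164, West 6.142, Central 6.365, Coastal 5.047.
Rounding down gives 7, 8, 6, 6, 6, 5 = 38 seats, so the divisor must be adjusted.
With modified divisor 42: modified quotas North 8.286, South 9.071, East 6.571, West 6.548, Central 6.786, Coastal 5.381.
Rounding down: North 8, South 9, East 6, West 6, Central 6, Coastal 5 (total 40).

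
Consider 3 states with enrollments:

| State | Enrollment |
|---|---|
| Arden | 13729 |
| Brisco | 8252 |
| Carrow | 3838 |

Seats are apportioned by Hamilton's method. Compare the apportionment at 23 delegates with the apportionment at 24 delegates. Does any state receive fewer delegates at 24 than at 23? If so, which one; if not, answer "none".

Carrow

At 23 seats: Arden 12, Brisco 7, Carrow 4.
At 24 seats: Arden 13, Brisco 8, Carrow 3.
Carrow drops from 4 to 3.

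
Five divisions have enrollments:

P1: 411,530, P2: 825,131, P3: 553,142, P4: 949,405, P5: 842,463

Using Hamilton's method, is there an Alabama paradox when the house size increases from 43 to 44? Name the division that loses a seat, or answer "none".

none

At 43 seats: P1 5, P2 10, P3 7, P4 11, P5 10.
At 44 seats: P1 5, P2 10, P3 7, P4 12, P5 10.
No division's allocation decreased.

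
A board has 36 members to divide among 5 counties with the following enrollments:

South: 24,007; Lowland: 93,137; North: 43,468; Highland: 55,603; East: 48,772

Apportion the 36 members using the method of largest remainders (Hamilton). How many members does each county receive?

South: 3, Lowland: 13, North: 6, Highland: 7, East: 7

Total 264987; standard divisor 264987/36 ≈ 7360.75.
Standard quotas: South 3.2615, Lowland 12.6532, North 5.9054, Highland 7.5540, East 6.6260.
Lower quotas: South 3, Lowland 12, North 5, Highland 7, East 6 (sum 33, leaving 3 seats).
Remainders in descending order: North 0.9054, Lowland 0.6532, East 0.6260, Highland 0.5540, South 0.2615.
The surplus seats go to North, Lowland, East.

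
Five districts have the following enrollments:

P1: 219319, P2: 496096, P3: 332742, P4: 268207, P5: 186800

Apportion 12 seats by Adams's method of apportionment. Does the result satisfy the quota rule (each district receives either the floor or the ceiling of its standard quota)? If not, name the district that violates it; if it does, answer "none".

Standard quotas: P1 1.751, P2 3.960, P3 2.656, P4 2.141, P5 1.491.
Adams allocation: P1 2, P2 3, P3 3, P4 2, P5 2.
Every allocation lies between the lower and upper quota.

none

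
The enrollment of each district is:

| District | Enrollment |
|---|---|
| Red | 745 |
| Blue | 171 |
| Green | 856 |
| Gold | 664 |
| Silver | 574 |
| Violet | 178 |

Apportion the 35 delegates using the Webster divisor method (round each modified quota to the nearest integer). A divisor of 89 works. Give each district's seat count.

With modified divisor 89: modified quotas Red 8.371, Blue 1.921, Green 9.618, Gold 7.461, Silver 6.449, Violet 2.000.
Rounding to the nearest integer: Red 8, Blue 2, Green 10, Gold 7, Silver 6, Violet 2 (total 35).

Red: 8; Blue: 2; Green: 10; Gold: 7; Silver: 6; Violet: 2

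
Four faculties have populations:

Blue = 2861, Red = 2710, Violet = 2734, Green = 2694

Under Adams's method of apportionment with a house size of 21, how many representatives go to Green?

Standard divisor 10999/21 ≈ 523.762; standard quotas: Blue 5.462, Red 5.174, Violet 5.220, Green 5.144.
Rounding up gives 6, 6, 6, 6 = 24 seats, so the divisor must be adjusted.
With modified divisor 560: modified quotas Blue 5.109, Red 4.839, Violet 4.882, Green 4.811.
Rounding up: Blue 6, Red 5, Violet 5, Green 5 (total 21).
Green receives 5.

5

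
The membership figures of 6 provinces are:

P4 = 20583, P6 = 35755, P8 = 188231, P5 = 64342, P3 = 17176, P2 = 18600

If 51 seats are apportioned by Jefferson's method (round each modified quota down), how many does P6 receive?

Standard divisor 344687/51 ≈ 6758.569; standard quotas: P4 3.045, P6 5.290, P8 27.851, P5 9.520, P3 2.541, P2 2.752.
Rounding down gives 3, 5, 27, 9, 2, 2 = 48 seats, so the divisor must be adjusted.
With modified divisor 6400: modified quotas P4 3.216, P6 5.587, P8 29.411, P5 10.053, P3 2.684, P2 2.906.
Rounding down: P4 3, P6 5, P8 29, P5 10, P3 2, P2 2 (total 51).
P6 receives 5.

5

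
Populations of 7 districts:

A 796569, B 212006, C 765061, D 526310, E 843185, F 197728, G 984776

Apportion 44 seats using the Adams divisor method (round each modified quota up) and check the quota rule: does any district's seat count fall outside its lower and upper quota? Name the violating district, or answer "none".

none

Standard quotas: A 8.103, B 2.157, C 7.782, D 5.354, E 8.577, F 2.011, G 10.017.
Adams allocation: A 8, B 3, C 8, D 5, E 8, F 2, G 10.
Every allocation lies between the lower and upper quota.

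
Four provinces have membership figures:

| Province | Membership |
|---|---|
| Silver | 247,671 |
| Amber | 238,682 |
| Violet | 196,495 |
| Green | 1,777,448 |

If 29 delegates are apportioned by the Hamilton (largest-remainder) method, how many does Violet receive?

The standard divisor is 2460296/29 ≈ 84837.793.
Standard quotas: Silver 2.9193, Amber 2.8134, Violet 2.3161, Green 20.9511.
Lower quotas: Silver 2, Amber 2, Violet 2, Green 20 (sum 26, leaving 3 seats).
Remainders in descending order: Green 0.9511, Silver 0.9193, Amber 0.8134, Violet 0.3161.
The surplus seats go to Green, Silver, Amber.
Violet receives 2.

2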